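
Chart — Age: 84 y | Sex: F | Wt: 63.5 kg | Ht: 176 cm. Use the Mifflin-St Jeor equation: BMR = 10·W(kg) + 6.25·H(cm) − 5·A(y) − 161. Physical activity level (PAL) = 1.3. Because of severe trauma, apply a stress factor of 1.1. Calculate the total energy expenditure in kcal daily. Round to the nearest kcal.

Mifflin-St Jeor (female): BMR = 10(63.5) + 6.25(176) − 5(84) − 161 = 635 + 1100 − 420 − 161 = 1154 kcal/day.
TEE = BMR × activity factor = 1154 × 1.3 = 1500.2 kcal/day.
Apply stress factor: 1500.2 × 1.1 = 1650.22 kcal/day.

1650 kcal daily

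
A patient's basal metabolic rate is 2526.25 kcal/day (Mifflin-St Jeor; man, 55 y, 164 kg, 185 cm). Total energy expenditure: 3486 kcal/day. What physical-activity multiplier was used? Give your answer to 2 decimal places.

Activity factor = TEE ÷ BMR = 3486 ÷ 2526.25 = 1.38.

1.38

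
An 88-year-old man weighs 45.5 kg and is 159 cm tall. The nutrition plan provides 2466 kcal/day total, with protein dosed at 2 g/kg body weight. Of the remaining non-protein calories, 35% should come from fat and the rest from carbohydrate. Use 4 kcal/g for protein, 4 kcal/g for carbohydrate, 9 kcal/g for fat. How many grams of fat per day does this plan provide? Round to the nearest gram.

Protein = 2 × 45.5 = 91 g → 91 × 4 = 364 kcal.
Non-protein calories = 2466 − 364 = 2102 kcal.
Fat: 35% × 2102 = 735.7 kcal; carbohydrate: 1366.3 kcal.
Fat: 735.7 kcal ÷ 9 kcal/g = 81.7444 g.

82 g/day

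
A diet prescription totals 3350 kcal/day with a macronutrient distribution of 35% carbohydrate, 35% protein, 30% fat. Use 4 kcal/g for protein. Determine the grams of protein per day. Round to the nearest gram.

Protein energy = 35% × 3350 = 1172.5 kcal.
At 4 kcal/g: 1172.5 ÷ 4 = 293.125 g.

293 g/day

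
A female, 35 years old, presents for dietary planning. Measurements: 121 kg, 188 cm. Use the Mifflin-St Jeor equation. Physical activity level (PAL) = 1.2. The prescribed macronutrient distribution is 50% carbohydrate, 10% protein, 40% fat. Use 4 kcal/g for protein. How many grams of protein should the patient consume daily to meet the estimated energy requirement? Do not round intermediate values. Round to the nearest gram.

Mifflin-St Jeor (female): BMR = 10(121) + 6.25(188) − 5(35) − 161 = 1210 + 1175 − 175 − 161 = 2049 kcal/day.
TEE = 2049 × 1.2 = 2458.8 kcal/day.
Protein energy = 10% × 2458.8 = 245.88 kcal.
Protein = 245.88 ÷ 4 kcal/g = 61.47 g.

61 g/day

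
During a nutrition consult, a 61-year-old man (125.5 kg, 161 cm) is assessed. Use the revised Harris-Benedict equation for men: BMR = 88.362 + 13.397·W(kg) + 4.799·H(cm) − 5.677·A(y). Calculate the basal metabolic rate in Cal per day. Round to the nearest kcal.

2196 Cal per day

Harris-Benedict: BMR = 88.362 + 13.397(125.5) + 4.799(161) − 5.677(61) = 2196.0275 kcal/day.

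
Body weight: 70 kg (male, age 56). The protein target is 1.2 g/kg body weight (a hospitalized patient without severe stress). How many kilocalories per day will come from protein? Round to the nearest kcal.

336 kcal/day

Protein = 1.2 g/kg × 70 kg = 84 g/day.
Protein energy = 84 g × 4 kcal/g = 336 kcal/day.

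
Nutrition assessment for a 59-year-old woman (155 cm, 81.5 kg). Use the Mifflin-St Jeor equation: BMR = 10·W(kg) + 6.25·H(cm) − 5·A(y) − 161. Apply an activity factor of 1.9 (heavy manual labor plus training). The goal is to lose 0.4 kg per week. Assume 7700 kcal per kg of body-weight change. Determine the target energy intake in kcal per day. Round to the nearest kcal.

Mifflin-St Jeor (female): BMR = 10(81.5) + 6.25(155) − 5(59) − 161 = 815 + 968.75 − 295 − 161 = 1327.75 kcal/day.
TEE = 1327.75 × 1.9 = 2522.725 kcal/day.
Required daily deficit = 0.4 × 7700 ÷ 7 = 440 kcal/day.
Target intake = 2522.725 − 440 = 2082.725 kcal/day.

2083 kcal per day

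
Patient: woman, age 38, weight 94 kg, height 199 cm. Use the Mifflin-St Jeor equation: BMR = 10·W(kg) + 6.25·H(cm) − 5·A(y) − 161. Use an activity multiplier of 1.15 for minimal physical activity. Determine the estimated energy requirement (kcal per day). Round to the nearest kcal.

Mifflin-St Jeor (female): BMR = 10(94) + 6.25(199) − 5(38) − 161 = 940 + 1243.75 − 190 − 161 = 1832.75 kcal/day.
TEE = BMR × activity factor = 1832.75 × 1.15 = 2107.6625 kcal/day.

2108 kcal per day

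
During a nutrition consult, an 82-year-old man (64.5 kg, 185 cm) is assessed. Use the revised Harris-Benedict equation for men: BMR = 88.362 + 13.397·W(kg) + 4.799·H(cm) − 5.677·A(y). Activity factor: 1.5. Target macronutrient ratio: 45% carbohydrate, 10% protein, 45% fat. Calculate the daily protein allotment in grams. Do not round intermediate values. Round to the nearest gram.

Harris-Benedict: BMR = 88.362 + 13.397(64.5) + 4.799(185) − 5.677(82) = 1374.7695 kcal/day.
TEE = 1374.7695 × 1.5 = 2062.1543 kcal/day.
Protein energy = 10% × 2062.1543 = 206.2154 kcal.
Protein = 206.2154 ÷ 4 kcal/g = 51.5539 g.

52 g/day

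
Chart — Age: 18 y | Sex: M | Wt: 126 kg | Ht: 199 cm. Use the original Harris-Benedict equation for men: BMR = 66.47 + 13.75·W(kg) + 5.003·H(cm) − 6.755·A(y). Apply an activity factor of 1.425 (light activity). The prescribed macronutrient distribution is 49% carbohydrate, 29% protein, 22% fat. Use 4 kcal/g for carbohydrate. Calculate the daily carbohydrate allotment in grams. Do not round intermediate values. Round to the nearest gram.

467 g/day

Harris-Benedict: BMR = 66.47 + 13.75(126) + 5.003(199) − 6.755(18) = 2672.977 kcal/day.
TEE = 2672.977 × 1.425 = 3808.9922 kcal/day.
Carbohydrate energy = 49% × 3808.9922 = 1866.4062 kcal.
Carbohydrate = 1866.4062 ÷ 4 kcal/g = 466.6015 g.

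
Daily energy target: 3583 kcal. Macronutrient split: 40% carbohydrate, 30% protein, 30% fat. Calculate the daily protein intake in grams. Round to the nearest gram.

Protein energy = 30% × 3583 = 1074.9 kcal.
At 4 kcal/g: 1074.9 ÷ 4 = 268.725 g.

269 g/day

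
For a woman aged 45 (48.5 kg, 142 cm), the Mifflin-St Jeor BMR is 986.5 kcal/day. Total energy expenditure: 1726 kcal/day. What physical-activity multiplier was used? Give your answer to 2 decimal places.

1.75

Activity factor = TEE ÷ BMR = 1726 ÷ 986.5 = 1.75.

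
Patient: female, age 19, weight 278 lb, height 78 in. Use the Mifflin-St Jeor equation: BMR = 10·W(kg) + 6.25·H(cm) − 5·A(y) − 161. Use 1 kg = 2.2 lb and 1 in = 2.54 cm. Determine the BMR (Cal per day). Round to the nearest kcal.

2246 Cal per day

Convert to metric: weight = 278 ÷ 2.2 = 126.3636 kg; height = 78 × 2.54 = 198.12 cm.
Mifflin-St Jeor (female): BMR = 10(126.3636) + 6.25(198.12) − 5(19) − 161 = 1263.6364 + 1238.25 − 95 − 161 = 2245.8864 kcal/day.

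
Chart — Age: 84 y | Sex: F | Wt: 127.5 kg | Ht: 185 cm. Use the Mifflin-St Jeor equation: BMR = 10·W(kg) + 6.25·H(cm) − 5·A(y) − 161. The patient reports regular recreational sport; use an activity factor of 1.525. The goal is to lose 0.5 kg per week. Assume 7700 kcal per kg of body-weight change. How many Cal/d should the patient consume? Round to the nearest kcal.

2272 Cal/d

Mifflin-St Jeor (female): BMR = 10(127.5) + 6.25(185) − 5(84) − 161 = 1275 + 1156.25 − 420 − 161 = 1850.25 kcal/day.
TEE = 1850.25 × 1.525 = 2821.6313 kcal/day.
Required daily deficit = 0.5 × 7700 ÷ 7 = 550 kcal/day.
Target intake = 2821.6313 − 550 = 2271.6313 kcal/day.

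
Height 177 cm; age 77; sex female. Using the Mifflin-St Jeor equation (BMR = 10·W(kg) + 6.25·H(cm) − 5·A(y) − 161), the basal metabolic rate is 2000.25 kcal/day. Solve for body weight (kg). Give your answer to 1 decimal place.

144.0 kg

2000.25 = 10·W + 6.25(177) − 5(77) − 161
10·W = 2000.25 − 560.25 = 1440, so W = 144 kg.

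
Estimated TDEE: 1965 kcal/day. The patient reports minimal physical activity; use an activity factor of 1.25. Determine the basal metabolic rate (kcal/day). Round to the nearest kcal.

BMR = TEE ÷ activity factor = 1965 ÷ 1.25 = 1572 kcal/day.

1572 kcal/day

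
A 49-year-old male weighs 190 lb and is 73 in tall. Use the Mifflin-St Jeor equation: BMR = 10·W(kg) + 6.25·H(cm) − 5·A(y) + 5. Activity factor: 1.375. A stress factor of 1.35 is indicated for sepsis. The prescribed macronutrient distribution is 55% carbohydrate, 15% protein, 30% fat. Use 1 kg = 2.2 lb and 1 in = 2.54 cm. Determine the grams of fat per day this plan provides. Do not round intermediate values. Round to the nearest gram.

Convert to metric: weight = 190 ÷ 2.2 = 86.3636 kg; height = 73 × 2.54 = 185.42 cm.
Mifflin-St Jeor (male): BMR = 10(86.3636) + 6.25(185.42) − 5(49) + 5 = 863.6364 + 1158.875 − 245 + 5 = 1782.5114 kcal/day.
TEE = 1782.5114 × 1.375 = 2450.9531 kcal/day.
With stress factor 1.35: 2450.9531 × 1.35 = 3308.7867 kcal/day.
Fat energy = 30% × 3308.7867 = 992.636 kcal.
Fat = 992.636 ÷ 9 kcal/g = 110.2929 g.

110 g/day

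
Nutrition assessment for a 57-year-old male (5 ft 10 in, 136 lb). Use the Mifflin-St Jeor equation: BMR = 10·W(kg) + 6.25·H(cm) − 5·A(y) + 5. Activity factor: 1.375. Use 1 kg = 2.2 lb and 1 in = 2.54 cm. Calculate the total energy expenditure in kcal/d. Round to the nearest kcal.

1993 kcal/d

Convert to metric: weight = 136 ÷ 2.2 = 61.8182 kg; height = (5×12 + 10) × 2.54 = 70 × 2.54 = 177.8 cm.
Mifflin-St Jeor (male): BMR = 10(61.8182) + 6.25(177.8) − 5(57) + 5 = 618.1818 + 1111.25 − 285 + 5 = 1449.4318 kcal/day.
TEE = BMR × activity factor = 1449.4318 × 1.375 = 1992.9688 kcal/day.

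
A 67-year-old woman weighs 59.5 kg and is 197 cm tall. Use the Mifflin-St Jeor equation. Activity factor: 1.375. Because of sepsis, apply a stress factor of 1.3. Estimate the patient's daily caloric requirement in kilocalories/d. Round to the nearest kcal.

2378 kilocalories/d

Mifflin-St Jeor (female): BMR = 10(59.5) + 6.25(197) − 5(67) − 161 = 595 + 1231.25 − 335 − 161 = 1330.25 kcal/day.
TEE = BMR × activity factor = 1330.25 × 1.375 = 1829.0938 kcal/day.
Apply stress factor: 1829.0938 × 1.3 = 2377.8219 kcal/day.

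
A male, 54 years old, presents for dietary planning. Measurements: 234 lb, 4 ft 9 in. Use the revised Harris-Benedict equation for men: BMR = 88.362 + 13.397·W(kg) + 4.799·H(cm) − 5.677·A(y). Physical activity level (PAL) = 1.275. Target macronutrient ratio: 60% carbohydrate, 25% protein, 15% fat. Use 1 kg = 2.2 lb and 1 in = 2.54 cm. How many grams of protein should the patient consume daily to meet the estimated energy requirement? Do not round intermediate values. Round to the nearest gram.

152 g/day

Convert to metric: weight = 234 ÷ 2.2 = 106.3636 kg; height = (4×12 + 9) × 2.54 = 57 × 2.54 = 144.78 cm.
Harris-Benedict: BMR = 88.362 + 13.397(106.3636) + 4.799(144.78) − 5.677(54) = 1901.5569 kcal/day.
TEE = 1901.5569 × 1.275 = 2424.485 kcal/day.
Protein energy = 25% × 2424.485 = 606.1212 kcal.
Protein = 606.1212 ÷ 4 kcal/g = 151.5303 g.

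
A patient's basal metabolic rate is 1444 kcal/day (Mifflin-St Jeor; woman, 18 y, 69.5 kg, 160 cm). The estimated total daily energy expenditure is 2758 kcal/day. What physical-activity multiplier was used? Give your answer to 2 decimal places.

1.91

Activity factor = TEE ÷ BMR = 2758 ÷ 1444 = 1.91.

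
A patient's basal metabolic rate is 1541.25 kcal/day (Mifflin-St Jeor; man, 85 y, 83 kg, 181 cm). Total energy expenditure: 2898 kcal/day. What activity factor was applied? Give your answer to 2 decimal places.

Activity factor = TEE ÷ BMR = 2898 ÷ 1541.25 = 1.88.

1.88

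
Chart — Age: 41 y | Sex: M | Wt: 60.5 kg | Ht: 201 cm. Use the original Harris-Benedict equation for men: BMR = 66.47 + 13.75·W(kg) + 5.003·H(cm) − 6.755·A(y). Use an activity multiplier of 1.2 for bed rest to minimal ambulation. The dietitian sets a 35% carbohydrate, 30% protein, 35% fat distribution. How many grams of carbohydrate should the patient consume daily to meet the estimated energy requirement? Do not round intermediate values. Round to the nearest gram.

171 g/day

Harris-Benedict: BMR = 66.47 + 13.75(60.5) + 5.003(201) − 6.755(41) = 1626.993 kcal/day.
TEE = 1626.993 × 1.2 = 1952.3916 kcal/day.
Carbohydrate energy = 35% × 1952.3916 = 683.3371 kcal.
Carbohydrate = 683.3371 ÷ 4 kcal/g = 170.8343 g.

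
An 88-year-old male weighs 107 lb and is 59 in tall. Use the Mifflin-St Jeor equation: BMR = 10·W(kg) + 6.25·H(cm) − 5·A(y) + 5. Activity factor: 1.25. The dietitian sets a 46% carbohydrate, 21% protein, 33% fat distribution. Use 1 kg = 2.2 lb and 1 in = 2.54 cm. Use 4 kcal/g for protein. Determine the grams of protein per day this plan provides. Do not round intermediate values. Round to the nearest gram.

Convert to metric: weight = 107 ÷ 2.2 = 48.6364 kg; height = 59 × 2.54 = 149.86 cm.
Mifflin-St Jeor (male): BMR = 10(48.6364) + 6.25(149.86) − 5(88) + 5 = 486.3636 + 936.625 − 440 + 5 = 987.9886 kcal/day.
TEE = 987.9886 × 1.25 = 1234.9858 kcal/day.
Protein energy = 21% × 1234.9858 = 259.347 kcal.
Protein = 259.347 ÷ 4 kcal/g = 64.8368 g.

65 g/day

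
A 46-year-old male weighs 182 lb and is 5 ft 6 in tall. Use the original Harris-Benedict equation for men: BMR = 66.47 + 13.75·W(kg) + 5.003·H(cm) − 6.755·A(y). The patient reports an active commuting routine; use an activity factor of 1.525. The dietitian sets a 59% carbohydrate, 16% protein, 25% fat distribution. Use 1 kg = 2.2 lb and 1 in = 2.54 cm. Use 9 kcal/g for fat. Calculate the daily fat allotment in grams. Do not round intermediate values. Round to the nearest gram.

73 g/day

Convert to metric: weight = 182 ÷ 2.2 = 82.7273 kg; height = (5×12 + 6) × 2.54 = 66 × 2.54 = 167.64 cm.
Harris-Benedict: BMR = 66.47 + 13.75(82.7273) + 5.003(167.64) − 6.755(46) = 1731.9429 kcal/day.
TEE = 1731.9429 × 1.525 = 2641.213 kcal/day.
Fat energy = 25% × 2641.213 = 660.3032 kcal.
Fat = 660.3032 ÷ 9 kcal/g = 73.367 g.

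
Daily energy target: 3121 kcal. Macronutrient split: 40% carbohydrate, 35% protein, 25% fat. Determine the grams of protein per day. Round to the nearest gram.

Protein energy = 35% × 3121 = 1092.35 kcal.
At 4 kcal/g: 1092.35 ÷ 4 = 273.0875 g.

273 g/day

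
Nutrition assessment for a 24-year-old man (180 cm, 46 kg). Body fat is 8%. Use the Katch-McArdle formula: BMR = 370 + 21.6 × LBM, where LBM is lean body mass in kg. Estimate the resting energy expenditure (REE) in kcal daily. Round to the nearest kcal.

1284 kcal daily

LBM = 46 × (1 − 0.08) = 42.32 kg. Katch-McArdle: BMR = 370 + 21.6 × 42.32 = 1284.112 kcal/day.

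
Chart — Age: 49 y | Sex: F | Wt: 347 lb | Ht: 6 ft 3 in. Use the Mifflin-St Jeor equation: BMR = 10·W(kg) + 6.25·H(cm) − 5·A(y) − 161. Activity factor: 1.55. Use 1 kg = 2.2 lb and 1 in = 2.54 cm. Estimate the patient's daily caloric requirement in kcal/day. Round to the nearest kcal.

3661 kcal/day

Convert to metric: weight = 347 ÷ 2.2 = 157.7273 kg; height = (6×12 + 3) × 2.54 = 75 × 2.54 = 190.5 cm.
Mifflin-St Jeor (female): BMR = 10(157.7273) + 6.25(190.5) − 5(49) − 161 = 1577.2727 + 1190.625 − 245 − 161 = 2361.8977 kcal/day.
TEE = BMR × activity factor = 2361.8977 × 1.55 = 3660.9415 kcal/day.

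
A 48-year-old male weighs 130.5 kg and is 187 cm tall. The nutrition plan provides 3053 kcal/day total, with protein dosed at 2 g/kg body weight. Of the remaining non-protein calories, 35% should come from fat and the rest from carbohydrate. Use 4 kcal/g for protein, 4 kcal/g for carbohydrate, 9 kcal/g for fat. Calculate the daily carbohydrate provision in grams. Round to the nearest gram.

Protein = 2 × 130.5 = 261 g → 261 × 4 = 1044 kcal.
Non-protein calories = 3053 − 1044 = 2009 kcal.
Fat: 35% × 2009 = 703.15 kcal; carbohydrate: 1305.85 kcal.
Carbohydrate: 1305.85 kcal ÷ 4 kcal/g = 326.4625 g.

326 g/day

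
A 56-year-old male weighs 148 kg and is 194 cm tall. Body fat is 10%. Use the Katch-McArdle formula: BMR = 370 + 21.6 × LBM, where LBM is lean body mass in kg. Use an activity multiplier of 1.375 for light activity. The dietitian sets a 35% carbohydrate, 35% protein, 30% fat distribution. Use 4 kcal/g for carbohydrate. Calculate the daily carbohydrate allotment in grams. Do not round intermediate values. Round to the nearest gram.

391 g/day

LBM = 148 × (1 − 0.1) = 133.2 kg. Katch-McArdle: BMR = 370 + 21.6 × 133.2 = 3247.12 kcal/day.
TEE = 3247.12 × 1.375 = 4464.79 kcal/day.
Carbohydrate energy = 35% × 4464.79 = 1562.6765 kcal.
Carbohydrate = 1562.6765 ÷ 4 kcal/g = 390.6691 g.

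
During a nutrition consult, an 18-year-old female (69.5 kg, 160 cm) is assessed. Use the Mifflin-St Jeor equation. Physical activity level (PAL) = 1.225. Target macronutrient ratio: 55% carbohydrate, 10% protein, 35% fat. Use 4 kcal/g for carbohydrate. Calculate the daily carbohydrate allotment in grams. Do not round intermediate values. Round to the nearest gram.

Mifflin-St Jeor (female): BMR = 10(69.5) + 6.25(160) − 5(18) − 161 = 695 + 1000 − 90 − 161 = 1444 kcal/day.
TEE = 1444 × 1.225 = 1768.9 kcal/day.
Carbohydrate energy = 55% × 1768.9 = 972.895 kcal.
Carbohydrate = 972.895 ÷ 4 kcal/g = 243.2238 g.

243 g/day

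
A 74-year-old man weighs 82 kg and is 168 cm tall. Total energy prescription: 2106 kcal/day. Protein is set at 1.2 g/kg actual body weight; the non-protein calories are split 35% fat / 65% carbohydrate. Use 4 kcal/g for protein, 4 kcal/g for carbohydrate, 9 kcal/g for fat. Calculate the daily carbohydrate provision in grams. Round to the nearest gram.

Protein = 1.2 × 82 = 98.4 g → 98.4 × 4 = 393.6 kcal.
Non-protein calories = 2106 − 393.6 = 1712.4 kcal.
Fat: 35% × 1712.4 = 599.34 kcal; carbohydrate: 1113.06 kcal.
Carbohydrate: 1113.06 kcal ÷ 4 kcal/g = 278.265 g.

278 g/day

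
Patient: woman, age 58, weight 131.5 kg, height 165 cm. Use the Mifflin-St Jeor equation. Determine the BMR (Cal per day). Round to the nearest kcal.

1895 Cal per day

Mifflin-St Jeor (female): BMR = 10(131.5) + 6.25(165) − 5(58) − 161 = 1315 + 1031.25 − 290 − 161 = 1895.25 kcal/day.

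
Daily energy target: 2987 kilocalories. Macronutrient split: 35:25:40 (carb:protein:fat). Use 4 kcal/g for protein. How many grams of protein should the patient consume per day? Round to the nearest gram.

Protein energy = 25% × 2987 = 746.75 kcal.
At 4 kcal/g: 746.75 ÷ 4 = 186.6875 g.

187 g/day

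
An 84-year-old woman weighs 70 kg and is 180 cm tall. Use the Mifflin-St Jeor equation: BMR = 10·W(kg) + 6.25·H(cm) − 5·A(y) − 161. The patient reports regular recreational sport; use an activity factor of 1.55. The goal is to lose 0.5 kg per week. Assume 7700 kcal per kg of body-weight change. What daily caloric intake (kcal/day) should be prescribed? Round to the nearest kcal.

1378 kcal/day

Mifflin-St Jeor (female): BMR = 10(70) + 6.25(180) − 5(84) − 161 = 700 + 1125 − 420 − 161 = 1244 kcal/day.
TEE = 1244 × 1.55 = 1928.2 kcal/day.
Required daily deficit = 0.5 × 7700 ÷ 7 = 550 kcal/day.
Target intake = 1928.2 − 550 = 1378.2 kcal/day.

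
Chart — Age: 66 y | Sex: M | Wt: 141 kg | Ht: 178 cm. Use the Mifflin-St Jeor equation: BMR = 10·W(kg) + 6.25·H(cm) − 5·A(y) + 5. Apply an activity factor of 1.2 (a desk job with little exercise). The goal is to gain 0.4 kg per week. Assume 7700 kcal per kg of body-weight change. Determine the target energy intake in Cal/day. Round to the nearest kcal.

Mifflin-St Jeor (male): BMR = 10(141) + 6.25(178) − 5(66) + 5 = 1410 + 1112.5 − 330 + 5 = 2197.5 kcal/day.
TEE = 2197.5 × 1.2 = 2637 kcal/day.
Required daily surplus = 0.4 × 7700 ÷ 7 = 440 kcal/day.
Target intake = 2637 + 440 = 3077 kcal/day.

3077 Cal/day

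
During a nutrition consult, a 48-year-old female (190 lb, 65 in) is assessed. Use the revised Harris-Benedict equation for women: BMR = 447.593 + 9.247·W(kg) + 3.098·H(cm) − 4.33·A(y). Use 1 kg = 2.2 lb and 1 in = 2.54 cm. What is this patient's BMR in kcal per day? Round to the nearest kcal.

1550 kcal per day

Convert to metric: weight = 190 ÷ 2.2 = 86.3636 kg; height = 65 × 2.54 = 165.1 cm.
Harris-Benedict: BMR = 447.593 + 9.247(86.3636) + 3.098(165.1) − 4.33(48) = 1549.8373 kcal/day.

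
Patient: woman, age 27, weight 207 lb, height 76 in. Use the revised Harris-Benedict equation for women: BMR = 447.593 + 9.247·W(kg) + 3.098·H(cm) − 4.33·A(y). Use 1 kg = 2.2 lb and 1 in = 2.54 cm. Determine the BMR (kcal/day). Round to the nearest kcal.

Convert to metric: weight = 207 ÷ 2.2 = 94.0909 kg; height = 76 × 2.54 = 193.04 cm.
Harris-Benedict: BMR = 447.593 + 9.247(94.0909) + 3.098(193.04) − 4.33(27) = 1798.7796 kcal/day.

1799 kcal/day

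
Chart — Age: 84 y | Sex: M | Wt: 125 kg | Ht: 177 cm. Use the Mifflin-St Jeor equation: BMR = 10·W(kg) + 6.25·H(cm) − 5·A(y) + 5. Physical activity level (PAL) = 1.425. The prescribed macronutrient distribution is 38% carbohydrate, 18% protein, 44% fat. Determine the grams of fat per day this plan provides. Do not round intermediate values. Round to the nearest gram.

Mifflin-St Jeor (male): BMR = 10(125) + 6.25(177) − 5(84) + 5 = 1250 + 1106.25 − 420 + 5 = 1941.25 kcal/day.
TEE = 1941.25 × 1.425 = 2766.2813 kcal/day.
Fat energy = 44% × 2766.2813 = 1217.1638 kcal.
Fat = 1217.1638 ÷ 9 kcal/g = 135.2404 g.

135 g/day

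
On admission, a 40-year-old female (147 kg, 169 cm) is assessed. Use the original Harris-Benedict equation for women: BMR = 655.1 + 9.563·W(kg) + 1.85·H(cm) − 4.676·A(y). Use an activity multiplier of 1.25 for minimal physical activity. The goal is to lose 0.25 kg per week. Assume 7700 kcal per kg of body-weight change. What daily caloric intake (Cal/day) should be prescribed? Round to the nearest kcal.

2458 Cal/day

Harris-Benedict: BMR = 655.1 + 9.563(147) + 1.85(169) − 4.676(40) = 2186.471 kcal/day.
TEE = 2186.471 × 1.25 = 2733.0888 kcal/day.
Required daily deficit = 0.25 × 7700 ÷ 7 = 275 kcal/day.
Target intake = 2733.0888 − 275 = 2458.0888 kcal/day.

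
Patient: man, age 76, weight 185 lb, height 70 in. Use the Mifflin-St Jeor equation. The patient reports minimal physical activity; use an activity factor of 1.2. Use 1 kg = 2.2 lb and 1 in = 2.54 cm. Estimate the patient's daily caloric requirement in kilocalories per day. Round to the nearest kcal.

Convert to metric: weight = 185 ÷ 2.2 = 84.0909 kg; height = 70 × 2.54 = 177.8 cm.
Mifflin-St Jeor (male): BMR = 10(84.0909) + 6.25(177.8) − 5(76) + 5 = 840.9091 + 1111.25 − 380 + 5 = 1577.1591 kcal/day.
TEE = BMR × activity factor = 1577.1591 × 1.2 = 1892.5909 kcal/day.

1893 kilocalories per day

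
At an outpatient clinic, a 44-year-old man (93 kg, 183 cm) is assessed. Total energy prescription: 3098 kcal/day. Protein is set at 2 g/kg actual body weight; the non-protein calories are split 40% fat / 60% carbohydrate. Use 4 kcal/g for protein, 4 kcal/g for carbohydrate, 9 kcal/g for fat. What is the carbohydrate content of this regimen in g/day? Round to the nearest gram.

Protein = 2 × 93 = 186 g → 186 × 4 = 744 kcal.
Non-protein calories = 3098 − 744 = 2354 kcal.
Fat: 40% × 2354 = 941.6 kcal; carbohydrate: 1412.4 kcal.
Carbohydrate: 1412.4 kcal ÷ 4 kcal/g = 353.1 g.

353 g/day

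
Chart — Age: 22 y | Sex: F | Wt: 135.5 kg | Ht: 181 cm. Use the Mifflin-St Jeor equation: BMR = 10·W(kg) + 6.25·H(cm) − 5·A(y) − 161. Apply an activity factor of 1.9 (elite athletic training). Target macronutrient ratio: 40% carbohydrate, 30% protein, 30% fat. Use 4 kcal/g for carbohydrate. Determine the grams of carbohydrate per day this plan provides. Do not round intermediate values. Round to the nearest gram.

421 g/day

Mifflin-St Jeor (female): BMR = 10(135.5) + 6.25(181) − 5(22) − 161 = 1355 + 1131.25 − 110 − 161 = 2215.25 kcal/day.
TEE = 2215.25 × 1.9 = 4208.975 kcal/day.
Carbohydrate energy = 40% × 4208.975 = 1683.59 kcal.
Carbohydrate = 1683.59 ÷ 4 kcal/g = 420.8975 g.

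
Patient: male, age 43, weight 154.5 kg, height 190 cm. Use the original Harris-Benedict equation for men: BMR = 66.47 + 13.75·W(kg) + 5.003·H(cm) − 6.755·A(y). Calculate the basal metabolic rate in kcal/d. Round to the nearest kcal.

2851 kcal/d

Harris-Benedict: BMR = 66.47 + 13.75(154.5) + 5.003(190) − 6.755(43) = 2850.95 kcal/day.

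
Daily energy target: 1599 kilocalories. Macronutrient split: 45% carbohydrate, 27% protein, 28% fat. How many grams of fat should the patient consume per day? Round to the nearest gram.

Fat energy = 28% × 1599 = 447.72 kcal.
At 9 kcal/g: 447.72 ÷ 9 = 49.7467 g.

50 g/day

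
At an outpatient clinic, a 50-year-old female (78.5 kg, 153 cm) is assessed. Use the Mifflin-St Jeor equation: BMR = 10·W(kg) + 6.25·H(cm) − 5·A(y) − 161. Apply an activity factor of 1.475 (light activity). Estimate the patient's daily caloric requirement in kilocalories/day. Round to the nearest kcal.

1962 kilocalories/day

Mifflin-St Jeor (female): BMR = 10(78.5) + 6.25(153) − 5(50) − 161 = 785 + 956.25 − 250 − 161 = 1330.25 kcal/day.
TEE = BMR × activity factor = 1330.25 × 1.475 = 1962.1188 kcal/day.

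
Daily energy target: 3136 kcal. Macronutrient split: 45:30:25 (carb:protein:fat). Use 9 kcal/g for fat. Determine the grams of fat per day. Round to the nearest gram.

87 g/day

Fat energy = 25% × 3136 = 784 kcal.
At 9 kcal/g: 784 ÷ 9 = 87.1111 g.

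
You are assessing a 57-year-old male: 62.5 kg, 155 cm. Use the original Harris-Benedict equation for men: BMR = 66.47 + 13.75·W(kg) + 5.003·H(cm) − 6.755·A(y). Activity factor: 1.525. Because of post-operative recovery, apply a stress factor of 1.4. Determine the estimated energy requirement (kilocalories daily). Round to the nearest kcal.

Harris-Benedict: BMR = 66.47 + 13.75(62.5) + 5.003(155) − 6.755(57) = 1316.275 kcal/day.
TEE = BMR × activity factor = 1316.275 × 1.525 = 2007.3194 kcal/day.
Apply stress factor: 2007.3194 × 1.4 = 2810.2471 kcal/day.

2810 kilocalories daily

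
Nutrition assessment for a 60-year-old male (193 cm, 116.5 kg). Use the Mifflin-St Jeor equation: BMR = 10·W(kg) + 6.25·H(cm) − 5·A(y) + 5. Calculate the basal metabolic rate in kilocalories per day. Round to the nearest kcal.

Mifflin-St Jeor (male): BMR = 10(116.5) + 6.25(193) − 5(60) + 5 = 1165 + 1206.25 − 300 + 5 = 2076.25 kcal/day.

2076 kilocalories per day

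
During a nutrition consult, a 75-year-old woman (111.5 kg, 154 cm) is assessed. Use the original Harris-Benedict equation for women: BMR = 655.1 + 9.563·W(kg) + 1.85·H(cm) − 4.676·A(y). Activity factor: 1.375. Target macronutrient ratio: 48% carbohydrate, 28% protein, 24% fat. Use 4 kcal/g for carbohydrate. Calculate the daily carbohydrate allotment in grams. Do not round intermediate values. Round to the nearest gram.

273 g/day

Harris-Benedict: BMR = 655.1 + 9.563(111.5) + 1.85(154) − 4.676(75) = 1655.5745 kcal/day.
TEE = 1655.5745 × 1.375 = 2276.4149 kcal/day.
Carbohydrate energy = 48% × 2276.4149 = 1092.6792 kcal.
Carbohydrate = 1092.6792 ÷ 4 kcal/g = 273.1698 g.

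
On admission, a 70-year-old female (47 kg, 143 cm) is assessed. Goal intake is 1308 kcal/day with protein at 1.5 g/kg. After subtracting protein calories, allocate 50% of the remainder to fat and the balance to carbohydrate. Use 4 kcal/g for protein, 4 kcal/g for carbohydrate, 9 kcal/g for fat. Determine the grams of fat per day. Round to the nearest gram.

57 g/day

Protein = 1.5 × 47 = 70.5 g → 70.5 × 4 = 282 kcal.
Non-protein calories = 1308 − 282 = 1026 kcal.
Fat: 50% × 1026 = 513 kcal; carbohydrate: 513 kcal.
Fat: 513 kcal ÷ 9 kcal/g = 57 g.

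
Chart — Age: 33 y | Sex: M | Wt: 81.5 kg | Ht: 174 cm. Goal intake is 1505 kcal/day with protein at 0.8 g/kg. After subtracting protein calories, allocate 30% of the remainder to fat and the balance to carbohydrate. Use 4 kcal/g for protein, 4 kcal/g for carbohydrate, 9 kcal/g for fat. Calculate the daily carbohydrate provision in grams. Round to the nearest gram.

Protein = 0.8 × 81.5 = 65.2 g → 65.2 × 4 = 260.8 kcal.
Non-protein calories = 1505 − 260.8 = 1244.2 kcal.
Fat: 30% × 1244.2 = 373.26 kcal; carbohydrate: 870.94 kcal.
Carbohydrate: 870.94 kcal ÷ 4 kcal/g = 217.735 g.

218 g/day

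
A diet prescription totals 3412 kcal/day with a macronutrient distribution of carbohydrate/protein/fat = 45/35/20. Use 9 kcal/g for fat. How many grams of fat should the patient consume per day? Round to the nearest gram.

Fat energy = 20% × 3412 = 682.4 kcal.
At 9 kcal/g: 682.4 ÷ 9 = 75.8222 g.

76 g/day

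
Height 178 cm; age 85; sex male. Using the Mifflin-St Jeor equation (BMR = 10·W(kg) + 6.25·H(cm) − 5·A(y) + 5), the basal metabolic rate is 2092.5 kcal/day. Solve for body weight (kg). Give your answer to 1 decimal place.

2092.5 = 10·W + 6.25(178) − 5(85) + 5
10·W = 2092.5 − 692.5 = 1400, so W = 140 kg.

140.0 kg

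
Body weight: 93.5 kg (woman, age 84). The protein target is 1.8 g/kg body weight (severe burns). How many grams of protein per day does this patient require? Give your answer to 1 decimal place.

168.3 g/day

Protein = 1.8 g/kg × 93.5 kg = 168.3 g/day.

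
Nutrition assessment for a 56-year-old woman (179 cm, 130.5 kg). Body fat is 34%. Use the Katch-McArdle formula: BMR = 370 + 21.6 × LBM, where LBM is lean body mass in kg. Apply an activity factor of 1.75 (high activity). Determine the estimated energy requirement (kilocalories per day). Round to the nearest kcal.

LBM = 130.5 × (1 − 0.34) = 86.13 kg. Katch-McArdle: BMR = 370 + 21.6 × 86.13 = 2230.408 kcal/day.
TEE = BMR × activity factor = 2230.408 × 1.75 = 3903.214 kcal/day.

3903 kilocalories per day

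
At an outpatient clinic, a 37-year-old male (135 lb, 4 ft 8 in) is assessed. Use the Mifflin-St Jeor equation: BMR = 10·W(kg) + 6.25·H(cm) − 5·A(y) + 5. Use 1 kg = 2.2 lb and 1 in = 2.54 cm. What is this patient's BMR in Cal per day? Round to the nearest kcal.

1323 Cal per day

Convert to metric: weight = 135 ÷ 2.2 = 61.3636 kg; height = (4×12 + 8) × 2.54 = 56 × 2.54 = 142.24 cm.
Mifflin-St Jeor (male): BMR = 10(61.3636) + 6.25(142.24) − 5(37) + 5 = 613.6364 + 889 − 185 + 5 = 1322.6364 kcal/day.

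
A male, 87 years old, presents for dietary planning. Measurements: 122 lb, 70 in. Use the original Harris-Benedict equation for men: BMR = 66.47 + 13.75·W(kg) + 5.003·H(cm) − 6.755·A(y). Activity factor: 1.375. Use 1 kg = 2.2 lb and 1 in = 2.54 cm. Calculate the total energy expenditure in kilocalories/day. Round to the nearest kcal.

Convert to metric: weight = 122 ÷ 2.2 = 55.4545 kg; height = 70 × 2.54 = 177.8 cm.
Harris-Benedict: BMR = 66.47 + 13.75(55.4545) + 5.003(177.8) − 6.755(87) = 1130.8184 kcal/day.
TEE = BMR × activity factor = 1130.8184 × 1.375 = 1554.8753 kcal/day.

1555 kilocalories/day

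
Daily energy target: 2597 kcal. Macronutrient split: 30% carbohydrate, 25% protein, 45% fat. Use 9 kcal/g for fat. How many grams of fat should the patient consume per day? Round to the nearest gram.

Fat energy = 45% × 2597 = 1168.65 kcal.
At 9 kcal/g: 1168.65 ÷ 9 = 129.85 g.

130 g/day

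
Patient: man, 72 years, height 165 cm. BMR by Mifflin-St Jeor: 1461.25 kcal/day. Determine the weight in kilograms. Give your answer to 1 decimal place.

1461.25 = 10·W + 6.25(165) − 5(72) + 5
10·W = 1461.25 − 676.25 = 785, so W = 78.5 kg.

78.5 kg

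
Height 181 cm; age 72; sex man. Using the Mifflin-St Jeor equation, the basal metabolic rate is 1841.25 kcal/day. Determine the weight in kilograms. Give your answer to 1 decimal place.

1841.25 = 10·W + 6.25(181) − 5(72) + 5
10·W = 1841.25 − 776.25 = 1065, so W = 106.5 kg.

106.5 kg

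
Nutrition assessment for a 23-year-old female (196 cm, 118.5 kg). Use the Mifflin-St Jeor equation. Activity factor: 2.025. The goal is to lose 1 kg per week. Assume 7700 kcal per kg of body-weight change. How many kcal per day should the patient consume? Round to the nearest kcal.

3221 kcal per day

Mifflin-St Jeor (female): BMR = 10(118.5) + 6.25(196) − 5(23) − 161 = 1185 + 1225 − 115 − 161 = 2134 kcal/day.
TEE = 2134 × 2.025 = 4321.35 kcal/day.
Required daily deficit = 1 × 7700 ÷ 7 = 1100 kcal/day.
Target intake = 4321.35 − 1100 = 3221.35 kcal/day.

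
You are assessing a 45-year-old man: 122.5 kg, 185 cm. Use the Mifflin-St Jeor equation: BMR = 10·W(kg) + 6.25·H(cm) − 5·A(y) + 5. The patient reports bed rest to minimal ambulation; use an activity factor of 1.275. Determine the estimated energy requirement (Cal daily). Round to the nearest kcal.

2756 Cal daily

Mifflin-St Jeor (male): BMR = 10(122.5) + 6.25(185) − 5(45) + 5 = 1225 + 1156.25 − 225 + 5 = 2161.25 kcal/day.
TEE = BMR × activity factor = 2161.25 × 1.275 = 2755.5938 kcal/day.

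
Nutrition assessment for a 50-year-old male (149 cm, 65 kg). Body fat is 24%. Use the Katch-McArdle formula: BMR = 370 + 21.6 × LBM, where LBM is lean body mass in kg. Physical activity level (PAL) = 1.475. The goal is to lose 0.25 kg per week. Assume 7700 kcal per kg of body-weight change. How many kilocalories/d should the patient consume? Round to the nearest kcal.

LBM = 65 × (1 − 0.24) = 49.4 kg. Katch-McArdle: BMR = 370 + 21.6 × 49.4 = 1437.04 kcal/day.
TEE = 1437.04 × 1.475 = 2119.634 kcal/day.
Required daily deficit = 0.25 × 7700 ÷ 7 = 275 kcal/day.
Target intake = 2119.634 − 275 = 1844.634 kcal/day.

1845 kilocalories/d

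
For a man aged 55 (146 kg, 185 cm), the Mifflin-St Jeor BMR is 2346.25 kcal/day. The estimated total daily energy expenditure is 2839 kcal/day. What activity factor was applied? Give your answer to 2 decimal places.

Activity factor = TEE ÷ BMR = 2839 ÷ 2346.25 = 1.21.

1.21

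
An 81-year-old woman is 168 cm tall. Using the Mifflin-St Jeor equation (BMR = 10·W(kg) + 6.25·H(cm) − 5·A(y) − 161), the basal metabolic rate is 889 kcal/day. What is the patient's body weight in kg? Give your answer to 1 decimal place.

40.5 kg

889 = 10·W + 6.25(168) − 5(81) − 161
10·W = 889 − 484 = 405, so W = 40.5 kg.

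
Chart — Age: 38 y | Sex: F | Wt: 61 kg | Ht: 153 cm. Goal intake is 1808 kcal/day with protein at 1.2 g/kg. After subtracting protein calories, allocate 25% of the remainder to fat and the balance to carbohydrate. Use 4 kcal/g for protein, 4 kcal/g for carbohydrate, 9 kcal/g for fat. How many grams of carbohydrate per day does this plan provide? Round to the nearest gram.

Protein = 1.2 × 61 = 73.2 g → 73.2 × 4 = 292.8 kcal.
Non-protein calories = 1808 − 292.8 = 1515.2 kcal.
Fat: 25% × 1515.2 = 378.8 kcal; carbohydrate: 1136.4 kcal.
Carbohydrate: 1136.4 kcal ÷ 4 kcal/g = 284.1 g.

284 g/day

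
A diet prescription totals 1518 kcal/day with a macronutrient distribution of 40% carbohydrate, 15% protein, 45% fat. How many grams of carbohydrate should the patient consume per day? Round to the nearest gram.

152 g/day

Carbohydrate energy = 40% × 1518 = 607.2 kcal.
At 4 kcal/g: 607.2 ÷ 4 = 151.8 g.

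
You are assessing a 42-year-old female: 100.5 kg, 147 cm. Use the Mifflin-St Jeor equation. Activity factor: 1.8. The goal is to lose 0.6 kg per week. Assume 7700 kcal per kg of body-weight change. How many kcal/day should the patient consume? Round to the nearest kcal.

Mifflin-St Jeor (female): BMR = 10(100.5) + 6.25(147) − 5(42) − 161 = 1005 + 918.75 − 210 − 161 = 1552.75 kcal/day.
TEE = 1552.75 × 1.8 = 2794.95 kcal/day.
Required daily deficit = 0.6 × 7700 ÷ 7 = 660 kcal/day.
Target intake = 2794.95 − 660 = 2134.95 kcal/day.

2135 kcal/day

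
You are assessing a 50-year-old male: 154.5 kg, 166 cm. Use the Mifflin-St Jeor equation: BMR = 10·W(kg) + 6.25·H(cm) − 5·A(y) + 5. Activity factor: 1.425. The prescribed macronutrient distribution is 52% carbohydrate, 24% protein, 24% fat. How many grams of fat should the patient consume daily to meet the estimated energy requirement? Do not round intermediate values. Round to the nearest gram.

89 g/day

Mifflin-St Jeor (male): BMR = 10(154.5) + 6.25(166) − 5(50) + 5 = 1545 + 1037.5 − 250 + 5 = 2337.5 kcal/day.
TEE = 2337.5 × 1.425 = 3330.9375 kcal/day.
Fat energy = 24% × 3330.9375 = 799.425 kcal.
Fat = 799.425 ÷ 9 kcal/g = 88.825 g.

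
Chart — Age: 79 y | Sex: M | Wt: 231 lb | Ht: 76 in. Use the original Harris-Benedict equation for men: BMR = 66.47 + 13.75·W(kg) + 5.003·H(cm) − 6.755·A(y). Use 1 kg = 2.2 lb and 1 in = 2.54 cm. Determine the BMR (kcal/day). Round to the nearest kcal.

1942 kcal/day

Convert to metric: weight = 231 ÷ 2.2 = 105 kg; height = 76 × 2.54 = 193.04 cm.
Harris-Benedict: BMR = 66.47 + 13.75(105) + 5.003(193.04) − 6.755(79) = 1942.3541 kcal/day.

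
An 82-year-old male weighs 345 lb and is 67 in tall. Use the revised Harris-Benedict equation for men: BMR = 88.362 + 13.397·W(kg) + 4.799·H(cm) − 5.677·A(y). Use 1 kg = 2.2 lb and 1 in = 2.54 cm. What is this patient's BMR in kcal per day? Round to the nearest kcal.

Convert to metric: weight = 345 ÷ 2.2 = 156.8182 kg; height = 67 × 2.54 = 170.18 cm.
Harris-Benedict: BMR = 88.362 + 13.397(156.8182) + 4.799(170.18) − 5.677(82) = 2540.435 kcal/day.

2540 kcal per day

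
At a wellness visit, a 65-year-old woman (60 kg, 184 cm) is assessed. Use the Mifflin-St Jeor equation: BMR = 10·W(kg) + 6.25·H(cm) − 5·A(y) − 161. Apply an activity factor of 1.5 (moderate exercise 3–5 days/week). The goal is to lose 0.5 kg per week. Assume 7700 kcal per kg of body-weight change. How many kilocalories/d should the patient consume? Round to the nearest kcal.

Mifflin-St Jeor (female): BMR = 10(60) + 6.25(184) − 5(65) − 161 = 600 + 1150 − 325 − 161 = 1264 kcal/day.
TEE = 1264 × 1.5 = 1896 kcal/day.
Required daily deficit = 0.5 × 7700 ÷ 7 = 550 kcal/day.
Target intake = 1896 − 550 = 1346 kcal/day.

1346 kilocalories/d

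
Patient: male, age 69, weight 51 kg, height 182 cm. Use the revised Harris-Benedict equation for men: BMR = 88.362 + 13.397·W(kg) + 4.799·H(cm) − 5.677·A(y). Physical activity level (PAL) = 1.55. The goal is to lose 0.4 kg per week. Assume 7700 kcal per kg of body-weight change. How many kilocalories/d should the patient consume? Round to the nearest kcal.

1503 kilocalories/d

Harris-Benedict: BMR = 88.362 + 13.397(51) + 4.799(182) − 5.677(69) = 1253.314 kcal/day.
TEE = 1253.314 × 1.55 = 1942.6367 kcal/day.
Required daily deficit = 0.4 × 7700 ÷ 7 = 440 kcal/day.
Target intake = 1942.6367 − 440 = 1502.6367 kcal/day.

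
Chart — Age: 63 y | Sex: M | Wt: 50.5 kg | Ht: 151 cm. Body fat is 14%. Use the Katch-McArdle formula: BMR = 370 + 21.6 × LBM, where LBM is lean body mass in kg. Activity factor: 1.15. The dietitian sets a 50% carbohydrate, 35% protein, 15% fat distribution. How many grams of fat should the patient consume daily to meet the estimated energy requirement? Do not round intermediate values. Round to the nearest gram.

LBM = 50.5 × (1 − 0.14) = 43.43 kg. Katch-McArdle: BMR = 370 + 21.6 × 43.43 = 1308.088 kcal/day.
TEE = 1308.088 × 1.15 = 1504.3012 kcal/day.
Fat energy = 15% × 1504.3012 = 225.6452 kcal.
Fat = 225.6452 ÷ 9 kcal/g = 25.0717 g.

25 g/day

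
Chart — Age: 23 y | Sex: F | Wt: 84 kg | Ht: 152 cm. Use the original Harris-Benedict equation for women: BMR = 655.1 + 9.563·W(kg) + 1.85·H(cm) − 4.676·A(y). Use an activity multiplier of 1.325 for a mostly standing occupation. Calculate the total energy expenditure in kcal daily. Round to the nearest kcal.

2162 kcal daily

Harris-Benedict: BMR = 655.1 + 9.563(84) + 1.85(152) − 4.676(23) = 1632.044 kcal/day.
TEE = BMR × activity factor = 1632.044 × 1.325 = 2162.4583 kcal/day.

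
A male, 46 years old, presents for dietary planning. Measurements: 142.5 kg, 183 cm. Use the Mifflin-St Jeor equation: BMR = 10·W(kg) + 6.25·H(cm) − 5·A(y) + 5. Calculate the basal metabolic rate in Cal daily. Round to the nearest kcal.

Mifflin-St Jeor (male): BMR = 10(142.5) + 6.25(183) − 5(46) + 5 = 1425 + 1143.75 − 230 + 5 = 2343.75 kcal/day.

2344 Cal daily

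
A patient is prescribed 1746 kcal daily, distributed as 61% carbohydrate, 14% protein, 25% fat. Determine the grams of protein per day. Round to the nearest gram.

Protein energy = 14% × 1746 = 244.44 kcal.
At 4 kcal/g: 244.44 ÷ 4 = 61.11 g.

61 g/day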